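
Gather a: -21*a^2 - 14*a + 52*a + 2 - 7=-21*a^2 + 38*a - 5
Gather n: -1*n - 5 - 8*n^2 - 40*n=-8*n^2 - 41*n - 5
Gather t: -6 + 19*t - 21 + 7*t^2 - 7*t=7*t^2 + 12*t - 27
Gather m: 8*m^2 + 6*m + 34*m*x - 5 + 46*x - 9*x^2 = 8*m^2 + m*(34*x + 6) - 9*x^2 + 46*x - 5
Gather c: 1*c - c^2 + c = -c^2 + 2*c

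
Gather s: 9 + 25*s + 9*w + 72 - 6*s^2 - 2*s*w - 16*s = -6*s^2 + s*(9 - 2*w) + 9*w + 81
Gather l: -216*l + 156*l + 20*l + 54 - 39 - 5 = 10 - 40*l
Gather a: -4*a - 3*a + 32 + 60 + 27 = 119 - 7*a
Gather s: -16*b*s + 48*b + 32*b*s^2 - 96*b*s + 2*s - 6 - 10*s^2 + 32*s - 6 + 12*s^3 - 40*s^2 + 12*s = 48*b + 12*s^3 + s^2*(32*b - 50) + s*(46 - 112*b) - 12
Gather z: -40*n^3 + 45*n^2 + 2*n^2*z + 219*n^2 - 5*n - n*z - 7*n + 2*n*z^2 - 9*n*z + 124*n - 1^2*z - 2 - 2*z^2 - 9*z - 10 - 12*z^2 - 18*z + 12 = -40*n^3 + 264*n^2 + 112*n + z^2*(2*n - 14) + z*(2*n^2 - 10*n - 28)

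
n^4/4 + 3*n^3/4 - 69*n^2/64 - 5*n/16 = n*(n/4 + 1)*(n - 5/4)*(n + 1/4)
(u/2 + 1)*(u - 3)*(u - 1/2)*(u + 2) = u^4/2 + u^3/4 - 17*u^2/4 - 4*u + 3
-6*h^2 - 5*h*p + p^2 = (-6*h + p)*(h + p)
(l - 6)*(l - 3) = l^2 - 9*l + 18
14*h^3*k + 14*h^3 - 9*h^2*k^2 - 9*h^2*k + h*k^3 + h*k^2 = (-7*h + k)*(-2*h + k)*(h*k + h)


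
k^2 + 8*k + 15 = (k + 3)*(k + 5)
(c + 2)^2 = c^2 + 4*c + 4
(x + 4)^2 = x^2 + 8*x + 16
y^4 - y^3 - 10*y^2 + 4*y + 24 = (y - 3)*(y - 2)*(y + 2)^2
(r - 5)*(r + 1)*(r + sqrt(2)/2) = r^3 - 4*r^2 + sqrt(2)*r^2/2 - 5*r - 2*sqrt(2)*r - 5*sqrt(2)/2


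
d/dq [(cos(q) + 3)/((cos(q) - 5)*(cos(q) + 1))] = (cos(q)^2 + 6*cos(q) - 7)*sin(q)/((cos(q) - 5)^2*(cos(q) + 1)^2)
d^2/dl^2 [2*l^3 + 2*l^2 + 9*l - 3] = 12*l + 4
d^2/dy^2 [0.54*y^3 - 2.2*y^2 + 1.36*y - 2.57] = 3.24*y - 4.4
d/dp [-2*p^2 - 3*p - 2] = -4*p - 3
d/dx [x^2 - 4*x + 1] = 2*x - 4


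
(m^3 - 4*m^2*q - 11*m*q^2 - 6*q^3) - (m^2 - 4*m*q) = m^3 - 4*m^2*q - m^2 - 11*m*q^2 + 4*m*q - 6*q^3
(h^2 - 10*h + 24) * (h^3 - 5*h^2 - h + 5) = h^5 - 15*h^4 + 73*h^3 - 105*h^2 - 74*h + 120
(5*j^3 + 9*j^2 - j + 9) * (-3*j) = -15*j^4 - 27*j^3 + 3*j^2 - 27*j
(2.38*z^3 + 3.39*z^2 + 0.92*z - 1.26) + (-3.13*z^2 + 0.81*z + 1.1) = 2.38*z^3 + 0.26*z^2 + 1.73*z - 0.16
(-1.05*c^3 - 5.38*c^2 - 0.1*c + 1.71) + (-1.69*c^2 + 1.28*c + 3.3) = -1.05*c^3 - 7.07*c^2 + 1.18*c + 5.01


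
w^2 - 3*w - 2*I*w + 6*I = (w - 3)*(w - 2*I)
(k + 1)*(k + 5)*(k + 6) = k^3 + 12*k^2 + 41*k + 30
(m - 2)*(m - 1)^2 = m^3 - 4*m^2 + 5*m - 2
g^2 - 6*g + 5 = (g - 5)*(g - 1)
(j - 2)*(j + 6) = j^2 + 4*j - 12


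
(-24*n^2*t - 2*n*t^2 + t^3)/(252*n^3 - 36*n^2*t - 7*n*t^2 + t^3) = t*(4*n + t)/(-42*n^2 - n*t + t^2)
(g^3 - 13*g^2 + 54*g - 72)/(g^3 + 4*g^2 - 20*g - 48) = (g^2 - 9*g + 18)/(g^2 + 8*g + 12)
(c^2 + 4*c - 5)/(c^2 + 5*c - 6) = (c + 5)/(c + 6)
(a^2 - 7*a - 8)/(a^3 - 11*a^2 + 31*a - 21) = (a^2 - 7*a - 8)/(a^3 - 11*a^2 + 31*a - 21)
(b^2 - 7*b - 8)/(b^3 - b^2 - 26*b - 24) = (b - 8)/(b^2 - 2*b - 24)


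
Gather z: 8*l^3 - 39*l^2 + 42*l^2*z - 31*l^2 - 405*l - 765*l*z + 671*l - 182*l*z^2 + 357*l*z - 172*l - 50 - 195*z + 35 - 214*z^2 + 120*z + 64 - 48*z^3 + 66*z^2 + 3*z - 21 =8*l^3 - 70*l^2 + 94*l - 48*z^3 + z^2*(-182*l - 148) + z*(42*l^2 - 408*l - 72) + 28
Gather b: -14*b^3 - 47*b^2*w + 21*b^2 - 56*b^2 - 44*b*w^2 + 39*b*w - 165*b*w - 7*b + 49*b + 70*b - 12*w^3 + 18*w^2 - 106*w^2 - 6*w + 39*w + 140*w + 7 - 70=-14*b^3 + b^2*(-47*w - 35) + b*(-44*w^2 - 126*w + 112) - 12*w^3 - 88*w^2 + 173*w - 63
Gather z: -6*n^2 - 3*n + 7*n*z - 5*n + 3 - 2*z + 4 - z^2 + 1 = -6*n^2 - 8*n - z^2 + z*(7*n - 2) + 8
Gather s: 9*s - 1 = 9*s - 1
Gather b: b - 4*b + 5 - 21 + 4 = -3*b - 12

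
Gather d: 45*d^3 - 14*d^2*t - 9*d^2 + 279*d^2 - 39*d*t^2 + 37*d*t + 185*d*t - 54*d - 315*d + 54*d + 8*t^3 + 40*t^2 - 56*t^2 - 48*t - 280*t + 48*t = 45*d^3 + d^2*(270 - 14*t) + d*(-39*t^2 + 222*t - 315) + 8*t^3 - 16*t^2 - 280*t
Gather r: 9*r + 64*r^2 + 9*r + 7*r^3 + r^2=7*r^3 + 65*r^2 + 18*r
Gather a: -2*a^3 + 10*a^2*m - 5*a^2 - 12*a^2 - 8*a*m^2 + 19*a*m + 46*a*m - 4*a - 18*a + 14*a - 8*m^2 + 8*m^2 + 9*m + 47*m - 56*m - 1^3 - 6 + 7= -2*a^3 + a^2*(10*m - 17) + a*(-8*m^2 + 65*m - 8)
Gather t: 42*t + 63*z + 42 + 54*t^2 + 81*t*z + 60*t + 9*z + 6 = 54*t^2 + t*(81*z + 102) + 72*z + 48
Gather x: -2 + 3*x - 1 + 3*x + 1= 6*x - 2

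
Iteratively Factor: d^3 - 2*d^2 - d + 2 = (d - 2)*(d^2 - 1) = (d - 2)*(d - 1)*(d + 1)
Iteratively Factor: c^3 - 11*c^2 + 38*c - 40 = (c - 4)*(c^2 - 7*c + 10) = (c - 4)*(c - 2)*(c - 5)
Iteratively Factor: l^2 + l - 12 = (l - 3)*(l + 4)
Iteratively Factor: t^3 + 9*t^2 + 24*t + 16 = (t + 1)*(t^2 + 8*t + 16) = (t + 1)*(t + 4)*(t + 4)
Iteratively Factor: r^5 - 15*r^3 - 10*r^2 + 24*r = (r - 4)*(r^4 + 4*r^3 + r^2 - 6*r) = (r - 4)*(r + 2)*(r^3 + 2*r^2 - 3*r) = (r - 4)*(r + 2)*(r + 3)*(r^2 - r) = r*(r - 4)*(r + 2)*(r + 3)*(r - 1)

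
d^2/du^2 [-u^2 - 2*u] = -2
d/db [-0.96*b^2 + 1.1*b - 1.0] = 1.1 - 1.92*b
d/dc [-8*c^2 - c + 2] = -16*c - 1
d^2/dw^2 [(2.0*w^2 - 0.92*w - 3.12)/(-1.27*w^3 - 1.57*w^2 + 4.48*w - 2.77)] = (-6.4516*w^6 + 8.90320800000001*w^5 + 3.11810400000002*w^4 + 184.906568*w^3 - 47.0172000000001*w^2 - 221.530008*w + 90.244224)/(2.048383*w^9 + 7.596759*w^8 - 12.286107*w^7 - 36.32294*w^6 + 76.478586*w^5 + 20.453751*w^4 - 177.580075*w^3 + 202.924383*w^2 - 103.123776*w + 21.253933)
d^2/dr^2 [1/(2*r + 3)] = 8/(2*r + 3)^3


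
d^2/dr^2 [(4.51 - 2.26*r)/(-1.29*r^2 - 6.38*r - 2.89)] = ((2.26*r - 4.51)*(2.58*r + 6.38)*(5.16*r + 12.76) - (17.4924*r + 17.2018)*(1.29*r^2 + 6.38*r + 2.89))/(1.29*r^2 + 6.38*r + 2.89)^3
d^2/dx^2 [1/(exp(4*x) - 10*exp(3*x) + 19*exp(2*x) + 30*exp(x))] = 2*((-8*exp(3*x) + 45*exp(2*x) - 38*exp(x) - 15)*(exp(3*x) - 10*exp(2*x) + 19*exp(x) + 30) + 4*(2*exp(3*x) - 15*exp(2*x) + 19*exp(x) + 15)^2)*exp(-x)/(exp(3*x) - 10*exp(2*x) + 19*exp(x) + 30)^3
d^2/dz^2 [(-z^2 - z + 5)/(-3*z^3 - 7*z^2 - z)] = 2*(9*z^6 + 27*z^5 - 216*z^4 - 801*z^3 - 780*z^2 - 105*z - 5)/(z^3*(27*z^6 + 189*z^5 + 468*z^4 + 469*z^3 + 156*z^2 + 21*z + 1))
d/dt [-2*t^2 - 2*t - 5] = -4*t - 2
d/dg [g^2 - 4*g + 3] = 2*g - 4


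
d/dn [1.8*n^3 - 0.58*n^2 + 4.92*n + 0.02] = 5.4*n^2 - 1.16*n + 4.92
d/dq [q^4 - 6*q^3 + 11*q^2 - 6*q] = 4*q^3 - 18*q^2 + 22*q - 6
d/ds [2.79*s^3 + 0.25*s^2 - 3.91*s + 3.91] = 8.37*s^2 + 0.5*s - 3.91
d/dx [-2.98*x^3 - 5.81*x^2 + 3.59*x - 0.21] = -8.94*x^2 - 11.62*x + 3.59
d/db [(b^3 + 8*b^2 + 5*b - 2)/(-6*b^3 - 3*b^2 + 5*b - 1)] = (45*b^4 + 70*b^3 + 16*b^2 - 28*b + 5)/(36*b^6 + 36*b^5 - 51*b^4 - 18*b^3 + 31*b^2 - 10*b + 1)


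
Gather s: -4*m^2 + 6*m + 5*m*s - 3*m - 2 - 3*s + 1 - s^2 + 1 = -4*m^2 + 3*m - s^2 + s*(5*m - 3)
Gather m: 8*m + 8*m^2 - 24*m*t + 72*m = 8*m^2 + m*(80 - 24*t)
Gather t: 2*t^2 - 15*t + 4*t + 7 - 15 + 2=2*t^2 - 11*t - 6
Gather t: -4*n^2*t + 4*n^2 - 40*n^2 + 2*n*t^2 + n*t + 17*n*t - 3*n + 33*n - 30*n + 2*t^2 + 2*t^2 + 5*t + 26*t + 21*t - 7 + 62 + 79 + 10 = -36*n^2 + t^2*(2*n + 4) + t*(-4*n^2 + 18*n + 52) + 144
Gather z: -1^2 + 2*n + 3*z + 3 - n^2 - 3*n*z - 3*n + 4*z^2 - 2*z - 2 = -n^2 - n + 4*z^2 + z*(1 - 3*n)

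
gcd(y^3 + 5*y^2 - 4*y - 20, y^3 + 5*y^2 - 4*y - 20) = y^3 + 5*y^2 - 4*y - 20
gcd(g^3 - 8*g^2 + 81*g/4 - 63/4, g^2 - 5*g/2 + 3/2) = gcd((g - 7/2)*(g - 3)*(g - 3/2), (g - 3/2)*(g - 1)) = g - 3/2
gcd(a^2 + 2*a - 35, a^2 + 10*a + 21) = a + 7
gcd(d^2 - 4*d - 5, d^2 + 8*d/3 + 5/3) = d + 1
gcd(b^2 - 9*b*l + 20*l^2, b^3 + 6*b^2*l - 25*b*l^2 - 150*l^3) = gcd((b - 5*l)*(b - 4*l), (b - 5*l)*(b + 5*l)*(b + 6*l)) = b - 5*l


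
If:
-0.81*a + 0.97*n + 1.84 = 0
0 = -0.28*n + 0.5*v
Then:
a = 2.1384479717813*v + 2.2716049382716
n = 1.78571428571429*v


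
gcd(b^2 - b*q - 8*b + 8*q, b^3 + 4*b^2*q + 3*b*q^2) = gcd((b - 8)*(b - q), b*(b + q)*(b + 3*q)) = 1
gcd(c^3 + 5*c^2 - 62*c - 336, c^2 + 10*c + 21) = c + 7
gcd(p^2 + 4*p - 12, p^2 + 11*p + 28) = 1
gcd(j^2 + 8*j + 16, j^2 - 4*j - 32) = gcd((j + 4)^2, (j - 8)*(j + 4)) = j + 4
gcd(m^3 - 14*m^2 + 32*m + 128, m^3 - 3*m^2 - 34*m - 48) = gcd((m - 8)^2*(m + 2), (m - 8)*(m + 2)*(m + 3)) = m^2 - 6*m - 16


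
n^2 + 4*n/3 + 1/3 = (n + 1/3)*(n + 1)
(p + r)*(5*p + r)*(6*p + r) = 30*p^3 + 41*p^2*r + 12*p*r^2 + r^3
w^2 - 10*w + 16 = (w - 8)*(w - 2)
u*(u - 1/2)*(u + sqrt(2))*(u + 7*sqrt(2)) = u^4 - u^3/2 + 8*sqrt(2)*u^3 - 4*sqrt(2)*u^2 + 14*u^2 - 7*u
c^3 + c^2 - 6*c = c*(c - 2)*(c + 3)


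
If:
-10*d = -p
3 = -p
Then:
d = -3/10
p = -3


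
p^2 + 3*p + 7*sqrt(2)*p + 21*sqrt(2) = (p + 3)*(p + 7*sqrt(2))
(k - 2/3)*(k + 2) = k^2 + 4*k/3 - 4/3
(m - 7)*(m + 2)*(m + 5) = m^3 - 39*m - 70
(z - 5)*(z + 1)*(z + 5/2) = z^3 - 3*z^2/2 - 15*z - 25/2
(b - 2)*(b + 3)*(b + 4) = b^3 + 5*b^2 - 2*b - 24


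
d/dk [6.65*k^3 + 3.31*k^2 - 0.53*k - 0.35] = 19.95*k^2 + 6.62*k - 0.53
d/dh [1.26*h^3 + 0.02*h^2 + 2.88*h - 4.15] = 3.78*h^2 + 0.04*h + 2.88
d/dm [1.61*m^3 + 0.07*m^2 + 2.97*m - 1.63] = 4.83*m^2 + 0.14*m + 2.97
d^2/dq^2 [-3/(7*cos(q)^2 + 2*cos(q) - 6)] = 3*(392*sin(q)^4 - 540*sin(q)^2 - 81*cos(q) + 21*cos(3*q) - 36)/(2*(-7*sin(q)^2 + 2*cos(q) + 1)^3)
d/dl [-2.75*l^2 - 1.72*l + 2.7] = -5.5*l - 1.72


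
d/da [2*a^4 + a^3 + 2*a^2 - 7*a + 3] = 8*a^3 + 3*a^2 + 4*a - 7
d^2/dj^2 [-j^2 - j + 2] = -2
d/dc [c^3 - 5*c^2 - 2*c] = 3*c^2 - 10*c - 2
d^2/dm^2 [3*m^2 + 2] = 6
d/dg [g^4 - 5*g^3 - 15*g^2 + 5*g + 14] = 4*g^3 - 15*g^2 - 30*g + 5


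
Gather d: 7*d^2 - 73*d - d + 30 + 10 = 7*d^2 - 74*d + 40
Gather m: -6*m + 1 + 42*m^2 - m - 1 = 42*m^2 - 7*m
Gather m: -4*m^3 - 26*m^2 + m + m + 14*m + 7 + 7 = -4*m^3 - 26*m^2 + 16*m + 14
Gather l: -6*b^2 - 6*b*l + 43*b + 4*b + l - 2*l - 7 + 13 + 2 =-6*b^2 + 47*b + l*(-6*b - 1) + 8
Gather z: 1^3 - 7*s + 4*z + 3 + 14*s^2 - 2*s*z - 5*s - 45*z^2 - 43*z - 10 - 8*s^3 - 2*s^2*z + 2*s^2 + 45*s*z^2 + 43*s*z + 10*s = -8*s^3 + 16*s^2 - 2*s + z^2*(45*s - 45) + z*(-2*s^2 + 41*s - 39) - 6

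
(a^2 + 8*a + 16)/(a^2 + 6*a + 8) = (a + 4)/(a + 2)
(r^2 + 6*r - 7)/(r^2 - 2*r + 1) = (r + 7)/(r - 1)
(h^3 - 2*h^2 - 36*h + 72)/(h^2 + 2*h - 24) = (h^2 - 8*h + 12)/(h - 4)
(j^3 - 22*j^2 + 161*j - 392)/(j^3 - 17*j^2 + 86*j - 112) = (j - 7)/(j - 2)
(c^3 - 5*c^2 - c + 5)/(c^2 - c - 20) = (c^2 - 1)/(c + 4)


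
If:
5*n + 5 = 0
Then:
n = -1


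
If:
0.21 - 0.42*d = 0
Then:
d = 0.50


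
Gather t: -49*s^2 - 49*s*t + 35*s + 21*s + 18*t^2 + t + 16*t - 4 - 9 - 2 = -49*s^2 + 56*s + 18*t^2 + t*(17 - 49*s) - 15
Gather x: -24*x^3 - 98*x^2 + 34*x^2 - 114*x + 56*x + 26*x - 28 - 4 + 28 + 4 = -24*x^3 - 64*x^2 - 32*x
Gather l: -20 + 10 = -10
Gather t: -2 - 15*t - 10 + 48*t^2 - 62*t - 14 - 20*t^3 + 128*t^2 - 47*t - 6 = -20*t^3 + 176*t^2 - 124*t - 32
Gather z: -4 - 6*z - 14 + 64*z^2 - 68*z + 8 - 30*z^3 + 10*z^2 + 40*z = -30*z^3 + 74*z^2 - 34*z - 10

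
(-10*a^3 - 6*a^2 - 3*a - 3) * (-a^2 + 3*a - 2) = 10*a^5 - 24*a^4 + 5*a^3 + 6*a^2 - 3*a + 6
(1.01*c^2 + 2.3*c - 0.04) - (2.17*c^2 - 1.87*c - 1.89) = -1.16*c^2 + 4.17*c + 1.85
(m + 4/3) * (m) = m^2 + 4*m/3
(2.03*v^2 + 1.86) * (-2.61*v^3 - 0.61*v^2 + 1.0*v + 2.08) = -5.2983*v^5 - 1.2383*v^4 - 2.8246*v^3 + 3.0878*v^2 + 1.86*v + 3.8688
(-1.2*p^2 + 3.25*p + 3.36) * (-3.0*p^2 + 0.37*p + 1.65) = 3.6*p^4 - 10.194*p^3 - 10.8575*p^2 + 6.6057*p + 5.544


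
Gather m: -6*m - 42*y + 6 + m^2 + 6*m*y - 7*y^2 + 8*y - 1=m^2 + m*(6*y - 6) - 7*y^2 - 34*y + 5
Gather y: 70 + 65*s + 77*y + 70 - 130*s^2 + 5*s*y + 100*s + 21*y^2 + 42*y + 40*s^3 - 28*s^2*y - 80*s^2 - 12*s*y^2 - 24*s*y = 40*s^3 - 210*s^2 + 165*s + y^2*(21 - 12*s) + y*(-28*s^2 - 19*s + 119) + 140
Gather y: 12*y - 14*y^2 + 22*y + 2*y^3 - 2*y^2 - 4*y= 2*y^3 - 16*y^2 + 30*y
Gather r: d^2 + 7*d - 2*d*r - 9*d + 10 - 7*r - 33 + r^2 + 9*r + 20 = d^2 - 2*d + r^2 + r*(2 - 2*d) - 3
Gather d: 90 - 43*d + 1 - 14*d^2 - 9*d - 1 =-14*d^2 - 52*d + 90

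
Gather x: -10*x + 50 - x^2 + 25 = -x^2 - 10*x + 75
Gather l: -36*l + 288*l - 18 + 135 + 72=252*l + 189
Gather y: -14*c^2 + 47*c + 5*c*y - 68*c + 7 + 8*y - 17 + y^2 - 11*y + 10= -14*c^2 - 21*c + y^2 + y*(5*c - 3)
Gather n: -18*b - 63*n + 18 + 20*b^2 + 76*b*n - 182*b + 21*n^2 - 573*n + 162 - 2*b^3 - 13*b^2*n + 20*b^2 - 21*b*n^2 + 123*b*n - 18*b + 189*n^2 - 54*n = -2*b^3 + 40*b^2 - 218*b + n^2*(210 - 21*b) + n*(-13*b^2 + 199*b - 690) + 180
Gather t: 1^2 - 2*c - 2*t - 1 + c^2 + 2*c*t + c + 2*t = c^2 + 2*c*t - c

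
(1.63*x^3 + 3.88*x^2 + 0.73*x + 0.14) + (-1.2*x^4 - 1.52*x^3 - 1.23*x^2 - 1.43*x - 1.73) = -1.2*x^4 + 0.11*x^3 + 2.65*x^2 - 0.7*x - 1.59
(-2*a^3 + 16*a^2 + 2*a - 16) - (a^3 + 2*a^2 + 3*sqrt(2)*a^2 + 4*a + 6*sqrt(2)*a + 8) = -3*a^3 - 3*sqrt(2)*a^2 + 14*a^2 - 6*sqrt(2)*a - 2*a - 24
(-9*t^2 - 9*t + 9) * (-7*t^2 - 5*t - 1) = 63*t^4 + 108*t^3 - 9*t^2 - 36*t - 9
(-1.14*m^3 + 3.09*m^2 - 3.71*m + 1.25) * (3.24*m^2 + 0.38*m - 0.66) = -3.6936*m^5 + 9.5784*m^4 - 10.0938*m^3 + 0.600800000000001*m^2 + 2.9236*m - 0.825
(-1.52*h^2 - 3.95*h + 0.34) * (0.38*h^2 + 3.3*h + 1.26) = -0.5776*h^4 - 6.517*h^3 - 14.821*h^2 - 3.855*h + 0.4284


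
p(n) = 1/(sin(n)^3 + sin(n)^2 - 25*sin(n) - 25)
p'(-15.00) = -0.26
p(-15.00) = -0.12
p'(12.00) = 0.16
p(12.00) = -0.09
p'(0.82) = 0.01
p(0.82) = -0.02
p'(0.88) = 0.01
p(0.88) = -0.02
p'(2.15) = -0.01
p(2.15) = -0.02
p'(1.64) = -0.00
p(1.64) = -0.02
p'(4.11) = -0.76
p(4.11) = -0.23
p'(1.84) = -0.00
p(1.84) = -0.02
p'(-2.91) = -0.07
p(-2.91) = -0.05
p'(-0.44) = 0.11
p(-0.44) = -0.07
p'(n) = (-3*sin(n)^2*cos(n) - 2*sin(n)*cos(n) + 25*cos(n))/(sin(n)^3 + sin(n)^2 - 25*sin(n) - 25)^2 = (-3*sin(n)^2 - 2*sin(n) + 25)*cos(n)/(sin(n)^3 + sin(n)^2 - 25*sin(n) - 25)^2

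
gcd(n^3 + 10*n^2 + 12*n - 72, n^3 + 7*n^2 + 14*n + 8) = 1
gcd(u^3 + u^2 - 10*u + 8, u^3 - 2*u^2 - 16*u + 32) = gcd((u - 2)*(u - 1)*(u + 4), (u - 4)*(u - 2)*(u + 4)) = u^2 + 2*u - 8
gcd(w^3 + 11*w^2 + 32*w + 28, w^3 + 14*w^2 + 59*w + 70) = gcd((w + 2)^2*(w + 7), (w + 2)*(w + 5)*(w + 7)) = w^2 + 9*w + 14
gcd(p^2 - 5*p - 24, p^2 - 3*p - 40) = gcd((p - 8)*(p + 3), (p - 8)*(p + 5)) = p - 8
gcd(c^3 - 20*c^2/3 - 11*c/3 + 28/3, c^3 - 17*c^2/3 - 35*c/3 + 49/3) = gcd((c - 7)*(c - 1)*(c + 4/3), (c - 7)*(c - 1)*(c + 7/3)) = c^2 - 8*c + 7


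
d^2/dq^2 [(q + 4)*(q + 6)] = 2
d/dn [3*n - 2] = 3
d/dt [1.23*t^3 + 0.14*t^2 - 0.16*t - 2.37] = 3.69*t^2 + 0.28*t - 0.16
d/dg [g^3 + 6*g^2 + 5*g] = 3*g^2 + 12*g + 5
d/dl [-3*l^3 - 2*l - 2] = -9*l^2 - 2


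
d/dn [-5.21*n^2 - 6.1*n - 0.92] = -10.42*n - 6.1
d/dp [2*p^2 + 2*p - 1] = 4*p + 2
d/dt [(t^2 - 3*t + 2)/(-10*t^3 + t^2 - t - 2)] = ((3 - 2*t)*(10*t^3 - t^2 + t + 2) + (t^2 - 3*t + 2)*(30*t^2 - 2*t + 1))/(10*t^3 - t^2 + t + 2)^2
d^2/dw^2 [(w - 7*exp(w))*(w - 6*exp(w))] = -13*w*exp(w) + 168*exp(2*w) - 26*exp(w) + 2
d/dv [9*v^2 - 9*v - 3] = 18*v - 9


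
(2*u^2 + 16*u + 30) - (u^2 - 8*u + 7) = u^2 + 24*u + 23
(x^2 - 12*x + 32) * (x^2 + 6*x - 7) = x^4 - 6*x^3 - 47*x^2 + 276*x - 224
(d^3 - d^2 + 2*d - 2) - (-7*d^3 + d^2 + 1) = 8*d^3 - 2*d^2 + 2*d - 3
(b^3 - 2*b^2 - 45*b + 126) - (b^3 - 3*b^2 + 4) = b^2 - 45*b + 122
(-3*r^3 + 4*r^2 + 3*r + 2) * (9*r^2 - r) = -27*r^5 + 39*r^4 + 23*r^3 + 15*r^2 - 2*r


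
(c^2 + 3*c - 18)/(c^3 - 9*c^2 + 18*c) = (c + 6)/(c*(c - 6))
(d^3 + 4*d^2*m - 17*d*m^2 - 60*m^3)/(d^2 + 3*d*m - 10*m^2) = (d^2 - d*m - 12*m^2)/(d - 2*m)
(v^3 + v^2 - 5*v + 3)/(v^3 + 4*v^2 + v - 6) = (v - 1)/(v + 2)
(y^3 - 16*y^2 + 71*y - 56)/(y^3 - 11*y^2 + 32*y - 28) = (y^2 - 9*y + 8)/(y^2 - 4*y + 4)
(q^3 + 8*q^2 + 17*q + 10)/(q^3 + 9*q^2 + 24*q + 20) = (q + 1)/(q + 2)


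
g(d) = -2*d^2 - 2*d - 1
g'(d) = -4*d - 2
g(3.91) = -39.40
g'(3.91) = -17.64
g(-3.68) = -20.72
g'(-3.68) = 12.72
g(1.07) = -5.43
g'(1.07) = -6.28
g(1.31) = -7.05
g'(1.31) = -7.24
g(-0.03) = -0.94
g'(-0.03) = -1.88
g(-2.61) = -9.40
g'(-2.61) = 8.44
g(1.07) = -5.43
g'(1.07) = -6.28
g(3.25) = -28.62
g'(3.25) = -15.00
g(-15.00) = -421.00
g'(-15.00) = 58.00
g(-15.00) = -421.00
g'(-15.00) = 58.00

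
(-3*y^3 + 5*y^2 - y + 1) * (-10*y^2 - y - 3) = 30*y^5 - 47*y^4 + 14*y^3 - 24*y^2 + 2*y - 3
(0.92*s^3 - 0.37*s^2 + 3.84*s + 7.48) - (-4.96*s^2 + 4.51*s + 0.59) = 0.92*s^3 + 4.59*s^2 - 0.67*s + 6.89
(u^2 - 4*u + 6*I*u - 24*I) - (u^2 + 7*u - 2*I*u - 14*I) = -11*u + 8*I*u - 10*I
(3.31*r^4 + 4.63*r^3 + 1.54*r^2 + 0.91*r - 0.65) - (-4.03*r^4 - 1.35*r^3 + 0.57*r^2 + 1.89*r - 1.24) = 7.34*r^4 + 5.98*r^3 + 0.97*r^2 - 0.98*r + 0.59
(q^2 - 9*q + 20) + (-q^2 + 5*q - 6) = 14 - 4*q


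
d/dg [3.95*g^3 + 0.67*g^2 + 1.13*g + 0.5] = 11.85*g^2 + 1.34*g + 1.13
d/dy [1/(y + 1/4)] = -16/(4*y + 1)^2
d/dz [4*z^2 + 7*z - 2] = 8*z + 7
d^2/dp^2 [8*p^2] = 16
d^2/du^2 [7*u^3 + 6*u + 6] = 42*u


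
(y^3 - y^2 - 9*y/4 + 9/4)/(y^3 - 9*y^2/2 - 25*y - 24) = (2*y^2 - 5*y + 3)/(2*(y^2 - 6*y - 16))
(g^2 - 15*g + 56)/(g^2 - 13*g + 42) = (g - 8)/(g - 6)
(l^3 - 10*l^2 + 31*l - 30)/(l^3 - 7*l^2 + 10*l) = (l - 3)/l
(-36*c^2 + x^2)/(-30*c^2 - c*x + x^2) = (6*c + x)/(5*c + x)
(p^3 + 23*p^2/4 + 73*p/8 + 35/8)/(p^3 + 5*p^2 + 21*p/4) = (4*p^2 + 9*p + 5)/(2*p*(2*p + 3))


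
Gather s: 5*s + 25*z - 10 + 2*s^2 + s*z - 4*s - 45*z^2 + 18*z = 2*s^2 + s*(z + 1) - 45*z^2 + 43*z - 10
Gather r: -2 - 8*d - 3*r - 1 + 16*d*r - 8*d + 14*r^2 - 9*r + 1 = -16*d + 14*r^2 + r*(16*d - 12) - 2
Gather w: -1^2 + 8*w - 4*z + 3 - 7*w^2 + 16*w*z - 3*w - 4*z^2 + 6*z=-7*w^2 + w*(16*z + 5) - 4*z^2 + 2*z + 2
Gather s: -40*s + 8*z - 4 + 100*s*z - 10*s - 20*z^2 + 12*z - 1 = s*(100*z - 50) - 20*z^2 + 20*z - 5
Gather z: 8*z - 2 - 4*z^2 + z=-4*z^2 + 9*z - 2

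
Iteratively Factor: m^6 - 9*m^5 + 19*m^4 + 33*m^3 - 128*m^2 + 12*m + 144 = (m - 3)*(m^5 - 6*m^4 + m^3 + 36*m^2 - 20*m - 48) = (m - 3)*(m + 2)*(m^4 - 8*m^3 + 17*m^2 + 2*m - 24) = (m - 3)*(m + 1)*(m + 2)*(m^3 - 9*m^2 + 26*m - 24) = (m - 4)*(m - 3)*(m + 1)*(m + 2)*(m^2 - 5*m + 6) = (m - 4)*(m - 3)^2*(m + 1)*(m + 2)*(m - 2)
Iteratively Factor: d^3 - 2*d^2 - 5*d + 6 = (d - 1)*(d^2 - d - 6) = (d - 1)*(d + 2)*(d - 3)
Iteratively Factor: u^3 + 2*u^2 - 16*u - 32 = (u - 4)*(u^2 + 6*u + 8) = (u - 4)*(u + 4)*(u + 2)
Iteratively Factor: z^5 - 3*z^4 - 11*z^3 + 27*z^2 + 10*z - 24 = (z + 1)*(z^4 - 4*z^3 - 7*z^2 + 34*z - 24) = (z + 1)*(z + 3)*(z^3 - 7*z^2 + 14*z - 8) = (z - 4)*(z + 1)*(z + 3)*(z^2 - 3*z + 2) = (z - 4)*(z - 2)*(z + 1)*(z + 3)*(z - 1)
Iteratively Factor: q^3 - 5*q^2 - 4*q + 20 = (q - 5)*(q^2 - 4) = (q - 5)*(q + 2)*(q - 2)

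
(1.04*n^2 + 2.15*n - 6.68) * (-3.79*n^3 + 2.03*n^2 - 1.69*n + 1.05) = -3.9416*n^5 - 6.0373*n^4 + 27.9241*n^3 - 16.1019*n^2 + 13.5467*n - 7.014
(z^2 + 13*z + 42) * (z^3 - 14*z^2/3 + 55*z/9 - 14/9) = z^5 + 25*z^4/3 - 113*z^3/9 - 1063*z^2/9 + 2128*z/9 - 196/3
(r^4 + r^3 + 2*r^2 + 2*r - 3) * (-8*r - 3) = -8*r^5 - 11*r^4 - 19*r^3 - 22*r^2 + 18*r + 9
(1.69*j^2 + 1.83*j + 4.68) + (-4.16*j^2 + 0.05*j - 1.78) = -2.47*j^2 + 1.88*j + 2.9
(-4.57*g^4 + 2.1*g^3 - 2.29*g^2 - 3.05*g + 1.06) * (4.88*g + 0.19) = -22.3016*g^5 + 9.3797*g^4 - 10.7762*g^3 - 15.3191*g^2 + 4.5933*g + 0.2014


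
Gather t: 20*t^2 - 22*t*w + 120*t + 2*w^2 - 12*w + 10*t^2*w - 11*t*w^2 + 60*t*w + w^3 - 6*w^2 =t^2*(10*w + 20) + t*(-11*w^2 + 38*w + 120) + w^3 - 4*w^2 - 12*w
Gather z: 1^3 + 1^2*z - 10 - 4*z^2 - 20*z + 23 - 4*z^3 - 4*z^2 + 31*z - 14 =-4*z^3 - 8*z^2 + 12*z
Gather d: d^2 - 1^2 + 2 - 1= d^2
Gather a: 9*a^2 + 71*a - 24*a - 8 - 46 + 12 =9*a^2 + 47*a - 42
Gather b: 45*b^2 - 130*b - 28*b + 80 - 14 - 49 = 45*b^2 - 158*b + 17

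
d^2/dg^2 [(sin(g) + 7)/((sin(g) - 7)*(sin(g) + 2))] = (-sin(g)^5 - 33*sin(g)^4 + 23*sin(g)^3 - 455*sin(g)^2 + 168*sin(g) + 406)/((sin(g) - 7)^3*(sin(g) + 2)^3)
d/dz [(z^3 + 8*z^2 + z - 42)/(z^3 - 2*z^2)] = 2*(-5*z - 21)/z^3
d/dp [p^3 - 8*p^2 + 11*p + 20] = 3*p^2 - 16*p + 11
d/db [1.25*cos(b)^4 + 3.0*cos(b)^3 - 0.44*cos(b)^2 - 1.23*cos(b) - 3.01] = -1.02*sin(b) - 0.81*sin(2*b) - 2.25*sin(3*b) - 0.625*sin(4*b)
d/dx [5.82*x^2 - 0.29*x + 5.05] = 11.64*x - 0.29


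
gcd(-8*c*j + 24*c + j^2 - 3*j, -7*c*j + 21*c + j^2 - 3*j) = j - 3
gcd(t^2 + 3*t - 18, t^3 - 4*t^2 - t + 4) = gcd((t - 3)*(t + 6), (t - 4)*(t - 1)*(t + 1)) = 1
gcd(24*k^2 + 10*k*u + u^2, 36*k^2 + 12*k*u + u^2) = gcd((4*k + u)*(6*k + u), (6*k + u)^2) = 6*k + u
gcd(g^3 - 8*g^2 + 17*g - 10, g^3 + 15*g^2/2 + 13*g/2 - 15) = g - 1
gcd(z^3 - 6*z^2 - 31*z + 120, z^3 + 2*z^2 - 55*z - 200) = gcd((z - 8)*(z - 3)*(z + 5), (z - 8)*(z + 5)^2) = z^2 - 3*z - 40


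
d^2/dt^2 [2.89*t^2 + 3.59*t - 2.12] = 5.78000000000000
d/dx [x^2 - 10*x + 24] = 2*x - 10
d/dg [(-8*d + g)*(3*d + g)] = -5*d + 2*g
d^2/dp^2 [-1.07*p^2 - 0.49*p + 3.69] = -2.14000000000000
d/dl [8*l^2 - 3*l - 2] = 16*l - 3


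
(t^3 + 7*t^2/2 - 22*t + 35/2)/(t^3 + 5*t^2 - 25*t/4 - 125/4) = 2*(t^2 + 6*t - 7)/(2*t^2 + 15*t + 25)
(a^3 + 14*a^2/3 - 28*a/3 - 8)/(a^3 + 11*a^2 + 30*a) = (3*a^2 - 4*a - 4)/(3*a*(a + 5))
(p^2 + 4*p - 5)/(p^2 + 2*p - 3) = (p + 5)/(p + 3)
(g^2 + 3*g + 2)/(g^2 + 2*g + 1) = (g + 2)/(g + 1)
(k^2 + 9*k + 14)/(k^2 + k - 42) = (k + 2)/(k - 6)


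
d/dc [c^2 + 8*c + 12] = 2*c + 8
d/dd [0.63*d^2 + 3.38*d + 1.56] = 1.26*d + 3.38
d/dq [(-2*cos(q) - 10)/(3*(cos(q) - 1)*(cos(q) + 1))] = 2*(sin(q)^2 - 10*cos(q) - 2)/(3*sin(q)^3)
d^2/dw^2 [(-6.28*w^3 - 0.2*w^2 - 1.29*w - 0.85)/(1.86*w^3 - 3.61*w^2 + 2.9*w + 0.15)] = (-85.719216*w^6 + 176.468616*w^5 + 44.181324*w^4 - 44.224978*w^3 - 106.69479*w^2 + 49.77579*w - 14.10425)/(6.434856*w^9 - 37.467468*w^8 + 102.817638*w^7 - 162.323101*w^6 + 154.26393*w^5 - 80.361255*w^4 + 15.09245*w^3 + 3.540825*w^2 + 0.19575*w + 0.003375)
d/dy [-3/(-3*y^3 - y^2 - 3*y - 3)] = 3*(-9*y^2 - 2*y - 3)/(3*y^3 + y^2 + 3*y + 3)^2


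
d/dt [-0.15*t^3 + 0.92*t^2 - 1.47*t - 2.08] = -0.45*t^2 + 1.84*t - 1.47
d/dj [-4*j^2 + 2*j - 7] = 2 - 8*j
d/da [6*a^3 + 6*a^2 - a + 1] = 18*a^2 + 12*a - 1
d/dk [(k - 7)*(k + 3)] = 2*k - 4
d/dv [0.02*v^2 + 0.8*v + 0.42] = 0.04*v + 0.8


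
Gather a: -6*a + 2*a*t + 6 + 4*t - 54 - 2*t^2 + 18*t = a*(2*t - 6) - 2*t^2 + 22*t - 48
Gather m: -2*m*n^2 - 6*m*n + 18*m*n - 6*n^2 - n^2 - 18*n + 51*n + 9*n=m*(-2*n^2 + 12*n) - 7*n^2 + 42*n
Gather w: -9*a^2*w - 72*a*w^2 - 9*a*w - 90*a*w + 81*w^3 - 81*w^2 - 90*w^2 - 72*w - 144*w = 81*w^3 + w^2*(-72*a - 171) + w*(-9*a^2 - 99*a - 216)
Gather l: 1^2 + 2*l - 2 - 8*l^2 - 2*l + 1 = -8*l^2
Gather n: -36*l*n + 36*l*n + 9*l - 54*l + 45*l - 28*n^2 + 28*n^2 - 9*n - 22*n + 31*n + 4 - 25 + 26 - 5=0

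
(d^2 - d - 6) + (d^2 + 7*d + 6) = 2*d^2 + 6*d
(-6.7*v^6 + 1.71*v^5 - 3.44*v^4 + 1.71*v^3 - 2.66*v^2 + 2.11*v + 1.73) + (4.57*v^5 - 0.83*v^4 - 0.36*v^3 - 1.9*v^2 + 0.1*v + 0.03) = -6.7*v^6 + 6.28*v^5 - 4.27*v^4 + 1.35*v^3 - 4.56*v^2 + 2.21*v + 1.76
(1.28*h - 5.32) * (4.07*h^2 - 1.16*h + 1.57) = 5.2096*h^3 - 23.1372*h^2 + 8.1808*h - 8.3524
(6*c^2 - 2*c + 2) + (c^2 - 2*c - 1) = 7*c^2 - 4*c + 1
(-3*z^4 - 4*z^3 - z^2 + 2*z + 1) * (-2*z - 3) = 6*z^5 + 17*z^4 + 14*z^3 - z^2 - 8*z - 3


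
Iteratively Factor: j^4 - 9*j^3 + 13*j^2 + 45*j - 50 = (j - 1)*(j^3 - 8*j^2 + 5*j + 50) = (j - 1)*(j + 2)*(j^2 - 10*j + 25) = (j - 5)*(j - 1)*(j + 2)*(j - 5)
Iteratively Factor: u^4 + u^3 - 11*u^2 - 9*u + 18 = (u + 2)*(u^3 - u^2 - 9*u + 9) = (u - 1)*(u + 2)*(u^2 - 9) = (u - 3)*(u - 1)*(u + 2)*(u + 3)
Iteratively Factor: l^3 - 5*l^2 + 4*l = (l - 1)*(l^2 - 4*l) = (l - 4)*(l - 1)*(l)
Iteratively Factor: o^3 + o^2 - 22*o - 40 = (o - 5)*(o^2 + 6*o + 8) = (o - 5)*(o + 4)*(o + 2)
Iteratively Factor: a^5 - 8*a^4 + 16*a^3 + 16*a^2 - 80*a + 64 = (a - 2)*(a^4 - 6*a^3 + 4*a^2 + 24*a - 32) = (a - 2)^2*(a^3 - 4*a^2 - 4*a + 16) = (a - 2)^2*(a + 2)*(a^2 - 6*a + 8) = (a - 4)*(a - 2)^2*(a + 2)*(a - 2)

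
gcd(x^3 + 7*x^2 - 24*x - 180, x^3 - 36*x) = x + 6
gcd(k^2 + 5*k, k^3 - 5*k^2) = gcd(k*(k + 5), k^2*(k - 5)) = k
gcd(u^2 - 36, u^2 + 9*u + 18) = u + 6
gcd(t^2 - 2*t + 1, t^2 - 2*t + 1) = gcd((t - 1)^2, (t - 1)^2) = t^2 - 2*t + 1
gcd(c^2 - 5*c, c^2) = c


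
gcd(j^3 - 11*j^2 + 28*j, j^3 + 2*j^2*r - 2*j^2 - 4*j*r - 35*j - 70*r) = j - 7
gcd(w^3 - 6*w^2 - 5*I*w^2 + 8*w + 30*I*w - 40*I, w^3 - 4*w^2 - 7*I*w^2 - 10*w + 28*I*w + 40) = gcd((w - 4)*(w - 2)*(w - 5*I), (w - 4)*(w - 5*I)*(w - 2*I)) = w^2 + w*(-4 - 5*I) + 20*I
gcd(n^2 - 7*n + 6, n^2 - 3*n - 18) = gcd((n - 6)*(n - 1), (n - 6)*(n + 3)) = n - 6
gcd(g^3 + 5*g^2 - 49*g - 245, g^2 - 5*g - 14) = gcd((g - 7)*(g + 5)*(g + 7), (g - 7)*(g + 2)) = g - 7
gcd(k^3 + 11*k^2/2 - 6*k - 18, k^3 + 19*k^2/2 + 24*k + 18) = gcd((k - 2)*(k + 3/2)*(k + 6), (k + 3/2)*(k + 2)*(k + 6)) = k^2 + 15*k/2 + 9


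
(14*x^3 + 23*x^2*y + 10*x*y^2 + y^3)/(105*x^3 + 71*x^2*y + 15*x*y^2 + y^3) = (2*x^2 + 3*x*y + y^2)/(15*x^2 + 8*x*y + y^2)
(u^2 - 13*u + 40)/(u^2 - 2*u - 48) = (u - 5)/(u + 6)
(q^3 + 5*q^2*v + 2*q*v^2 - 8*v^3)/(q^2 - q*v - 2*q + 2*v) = (q^2 + 6*q*v + 8*v^2)/(q - 2)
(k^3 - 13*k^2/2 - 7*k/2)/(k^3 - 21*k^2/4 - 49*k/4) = 2*(2*k + 1)/(4*k + 7)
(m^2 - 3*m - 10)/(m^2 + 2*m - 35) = (m + 2)/(m + 7)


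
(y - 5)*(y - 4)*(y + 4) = y^3 - 5*y^2 - 16*y + 80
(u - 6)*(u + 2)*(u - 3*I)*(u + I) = u^4 - 4*u^3 - 2*I*u^3 - 9*u^2 + 8*I*u^2 - 12*u + 24*I*u - 36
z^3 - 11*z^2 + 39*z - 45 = (z - 5)*(z - 3)^2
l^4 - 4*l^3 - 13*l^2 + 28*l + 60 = (l - 5)*(l - 3)*(l + 2)^2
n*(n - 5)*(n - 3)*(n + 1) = n^4 - 7*n^3 + 7*n^2 + 15*n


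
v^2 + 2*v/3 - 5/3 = (v - 1)*(v + 5/3)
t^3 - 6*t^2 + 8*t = t*(t - 4)*(t - 2)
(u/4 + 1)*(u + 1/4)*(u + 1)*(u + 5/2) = u^4/4 + 31*u^3/16 + 147*u^2/32 + 113*u/32 + 5/8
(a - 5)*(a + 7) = a^2 + 2*a - 35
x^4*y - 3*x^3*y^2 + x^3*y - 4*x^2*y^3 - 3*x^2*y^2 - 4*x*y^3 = x*(x - 4*y)*(x + y)*(x*y + y)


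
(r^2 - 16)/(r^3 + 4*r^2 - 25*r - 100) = (r - 4)/(r^2 - 25)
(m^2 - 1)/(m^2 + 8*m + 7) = (m - 1)/(m + 7)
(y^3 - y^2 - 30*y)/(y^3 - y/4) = 4*(y^2 - y - 30)/(4*y^2 - 1)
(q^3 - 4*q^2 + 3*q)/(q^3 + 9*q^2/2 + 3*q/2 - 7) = 2*q*(q - 3)/(2*q^2 + 11*q + 14)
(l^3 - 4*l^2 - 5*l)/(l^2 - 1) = l*(l - 5)/(l - 1)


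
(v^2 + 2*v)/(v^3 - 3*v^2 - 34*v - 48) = v/(v^2 - 5*v - 24)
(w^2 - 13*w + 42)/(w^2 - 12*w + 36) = (w - 7)/(w - 6)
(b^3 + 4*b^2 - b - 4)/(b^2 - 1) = b + 4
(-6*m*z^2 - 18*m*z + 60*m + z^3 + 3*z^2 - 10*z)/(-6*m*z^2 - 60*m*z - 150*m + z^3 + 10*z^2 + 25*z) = (z - 2)/(z + 5)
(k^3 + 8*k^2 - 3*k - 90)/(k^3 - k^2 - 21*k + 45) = (k + 6)/(k - 3)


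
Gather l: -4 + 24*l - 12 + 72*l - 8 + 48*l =144*l - 24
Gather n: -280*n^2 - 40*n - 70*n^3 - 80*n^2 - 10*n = -70*n^3 - 360*n^2 - 50*n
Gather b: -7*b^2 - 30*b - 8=-7*b^2 - 30*b - 8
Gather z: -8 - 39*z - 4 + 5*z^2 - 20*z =5*z^2 - 59*z - 12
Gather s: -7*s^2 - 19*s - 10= -7*s^2 - 19*s - 10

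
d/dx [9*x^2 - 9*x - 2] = 18*x - 9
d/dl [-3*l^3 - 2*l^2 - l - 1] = -9*l^2 - 4*l - 1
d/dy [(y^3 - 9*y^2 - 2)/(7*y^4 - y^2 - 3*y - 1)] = (3*y*(6 - y)*(-7*y^4 + y^2 + 3*y + 1) - (-28*y^3 + 2*y + 3)*(-y^3 + 9*y^2 + 2))/(-7*y^4 + y^2 + 3*y + 1)^2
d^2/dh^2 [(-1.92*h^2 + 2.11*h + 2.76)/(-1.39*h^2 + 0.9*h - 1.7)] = (-3.349622*h^3 - 59.217336*h^2 + 50.63214*h + 13.21356)/(2.685619*h^6 - 5.21667*h^5 + 13.23141*h^4 - 13.4892*h^3 + 16.1823*h^2 - 7.803*h + 4.913)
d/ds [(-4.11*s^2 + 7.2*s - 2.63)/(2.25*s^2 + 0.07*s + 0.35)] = (-16.4877*s^2 + 8.958*s + 2.7041)/(5.0625*s^4 + 0.315*s^3 + 1.5799*s^2 + 0.049*s + 0.1225)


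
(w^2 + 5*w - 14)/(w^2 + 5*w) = (w^2 + 5*w - 14)/(w*(w + 5))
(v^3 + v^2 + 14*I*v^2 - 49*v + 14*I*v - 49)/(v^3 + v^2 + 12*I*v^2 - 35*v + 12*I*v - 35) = (v + 7*I)/(v + 5*I)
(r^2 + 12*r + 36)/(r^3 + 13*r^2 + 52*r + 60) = (r + 6)/(r^2 + 7*r + 10)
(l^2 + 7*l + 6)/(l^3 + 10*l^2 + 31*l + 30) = (l^2 + 7*l + 6)/(l^3 + 10*l^2 + 31*l + 30)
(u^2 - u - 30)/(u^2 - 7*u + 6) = (u + 5)/(u - 1)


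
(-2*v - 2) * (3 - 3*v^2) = 6*v^3 + 6*v^2 - 6*v - 6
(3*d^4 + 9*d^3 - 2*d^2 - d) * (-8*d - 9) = -24*d^5 - 99*d^4 - 65*d^3 + 26*d^2 + 9*d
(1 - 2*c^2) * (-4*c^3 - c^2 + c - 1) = 8*c^5 + 2*c^4 - 6*c^3 + c^2 + c - 1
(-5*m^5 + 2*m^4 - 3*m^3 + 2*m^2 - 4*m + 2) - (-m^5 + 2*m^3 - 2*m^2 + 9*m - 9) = -4*m^5 + 2*m^4 - 5*m^3 + 4*m^2 - 13*m + 11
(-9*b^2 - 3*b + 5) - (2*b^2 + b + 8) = -11*b^2 - 4*b - 3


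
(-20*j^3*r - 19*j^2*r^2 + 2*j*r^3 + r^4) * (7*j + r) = -140*j^4*r - 153*j^3*r^2 - 5*j^2*r^3 + 9*j*r^4 + r^5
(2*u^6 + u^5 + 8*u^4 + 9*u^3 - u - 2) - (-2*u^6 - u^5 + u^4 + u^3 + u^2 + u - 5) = 4*u^6 + 2*u^5 + 7*u^4 + 8*u^3 - u^2 - 2*u + 3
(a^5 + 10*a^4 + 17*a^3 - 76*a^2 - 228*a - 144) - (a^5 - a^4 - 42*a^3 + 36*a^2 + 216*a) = 11*a^4 + 59*a^3 - 112*a^2 - 444*a - 144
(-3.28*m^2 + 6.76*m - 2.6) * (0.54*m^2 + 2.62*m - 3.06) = -1.7712*m^4 - 4.9432*m^3 + 26.344*m^2 - 27.4976*m + 7.956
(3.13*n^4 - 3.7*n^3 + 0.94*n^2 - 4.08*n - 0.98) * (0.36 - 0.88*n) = -2.7544*n^5 + 4.3828*n^4 - 2.1592*n^3 + 3.9288*n^2 - 0.6064*n - 0.3528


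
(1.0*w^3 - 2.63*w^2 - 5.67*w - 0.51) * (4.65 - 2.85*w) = -2.85*w^4 + 12.1455*w^3 + 3.93*w^2 - 24.912*w - 2.3715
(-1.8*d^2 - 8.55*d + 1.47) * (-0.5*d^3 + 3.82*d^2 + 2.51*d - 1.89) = 0.9*d^5 - 2.601*d^4 - 37.914*d^3 - 12.4431*d^2 + 19.8492*d - 2.7783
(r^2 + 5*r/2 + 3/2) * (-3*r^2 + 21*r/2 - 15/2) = -3*r^4 + 3*r^3 + 57*r^2/4 - 3*r - 45/4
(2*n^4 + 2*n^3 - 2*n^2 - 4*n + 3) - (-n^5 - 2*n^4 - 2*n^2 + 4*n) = n^5 + 4*n^4 + 2*n^3 - 8*n + 3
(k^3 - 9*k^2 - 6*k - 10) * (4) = 4*k^3 - 36*k^2 - 24*k - 40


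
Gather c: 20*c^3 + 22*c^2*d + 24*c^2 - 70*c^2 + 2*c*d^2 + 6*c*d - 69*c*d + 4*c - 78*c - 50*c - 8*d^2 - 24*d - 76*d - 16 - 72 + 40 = 20*c^3 + c^2*(22*d - 46) + c*(2*d^2 - 63*d - 124) - 8*d^2 - 100*d - 48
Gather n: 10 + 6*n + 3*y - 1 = 6*n + 3*y + 9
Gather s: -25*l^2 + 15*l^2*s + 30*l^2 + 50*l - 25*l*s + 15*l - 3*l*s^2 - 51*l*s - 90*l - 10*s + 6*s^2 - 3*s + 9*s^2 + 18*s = 5*l^2 - 25*l + s^2*(15 - 3*l) + s*(15*l^2 - 76*l + 5)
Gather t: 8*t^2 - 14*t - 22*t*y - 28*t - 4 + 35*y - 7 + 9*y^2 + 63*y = 8*t^2 + t*(-22*y - 42) + 9*y^2 + 98*y - 11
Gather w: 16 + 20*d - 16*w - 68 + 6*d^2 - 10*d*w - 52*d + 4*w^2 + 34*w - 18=6*d^2 - 32*d + 4*w^2 + w*(18 - 10*d) - 70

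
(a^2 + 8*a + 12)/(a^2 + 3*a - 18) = (a + 2)/(a - 3)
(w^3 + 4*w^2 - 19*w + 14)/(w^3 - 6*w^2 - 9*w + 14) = (w^2 + 5*w - 14)/(w^2 - 5*w - 14)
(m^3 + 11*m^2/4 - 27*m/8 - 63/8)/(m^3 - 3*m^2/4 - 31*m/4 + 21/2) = (m + 3/2)/(m - 2)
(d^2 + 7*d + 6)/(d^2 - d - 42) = (d + 1)/(d - 7)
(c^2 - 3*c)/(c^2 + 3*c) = (c - 3)/(c + 3)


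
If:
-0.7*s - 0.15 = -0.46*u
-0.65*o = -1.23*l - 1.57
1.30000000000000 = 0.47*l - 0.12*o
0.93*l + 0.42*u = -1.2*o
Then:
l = 6.54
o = 14.80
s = -37.52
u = -56.78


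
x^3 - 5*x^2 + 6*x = x*(x - 3)*(x - 2)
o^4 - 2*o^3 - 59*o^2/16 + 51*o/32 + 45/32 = (o - 3)*(o - 3/4)*(o + 1/2)*(o + 5/4)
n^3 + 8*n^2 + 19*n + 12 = (n + 1)*(n + 3)*(n + 4)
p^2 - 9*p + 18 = (p - 6)*(p - 3)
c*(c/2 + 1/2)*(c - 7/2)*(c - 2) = c^4/2 - 9*c^3/4 + 3*c^2/4 + 7*c/2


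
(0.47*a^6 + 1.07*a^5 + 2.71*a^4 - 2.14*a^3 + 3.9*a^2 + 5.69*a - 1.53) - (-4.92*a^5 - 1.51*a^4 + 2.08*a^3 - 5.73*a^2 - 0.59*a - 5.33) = 0.47*a^6 + 5.99*a^5 + 4.22*a^4 - 4.22*a^3 + 9.63*a^2 + 6.28*a + 3.8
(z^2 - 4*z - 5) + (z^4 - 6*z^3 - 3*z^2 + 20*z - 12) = z^4 - 6*z^3 - 2*z^2 + 16*z - 17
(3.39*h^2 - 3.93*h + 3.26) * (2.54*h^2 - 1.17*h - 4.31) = 8.6106*h^4 - 13.9485*h^3 - 1.7324*h^2 + 13.1241*h - 14.0506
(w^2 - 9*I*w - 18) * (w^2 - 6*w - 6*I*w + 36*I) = w^4 - 6*w^3 - 15*I*w^3 - 72*w^2 + 90*I*w^2 + 432*w + 108*I*w - 648*I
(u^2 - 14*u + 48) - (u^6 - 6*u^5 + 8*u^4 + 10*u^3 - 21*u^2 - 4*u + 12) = -u^6 + 6*u^5 - 8*u^4 - 10*u^3 + 22*u^2 - 10*u + 36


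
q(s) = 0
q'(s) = 0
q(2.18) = 0.00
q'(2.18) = 0.00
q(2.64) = 0.00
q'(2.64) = 0.00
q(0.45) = 0.00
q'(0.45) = 0.00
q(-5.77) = 0.00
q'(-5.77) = 0.00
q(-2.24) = 0.00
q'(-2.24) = 0.00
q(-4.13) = 0.00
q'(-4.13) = 0.00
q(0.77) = 0.00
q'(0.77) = 0.00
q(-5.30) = 0.00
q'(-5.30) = 0.00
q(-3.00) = 0.00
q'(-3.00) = 0.00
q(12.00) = 0.00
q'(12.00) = 0.00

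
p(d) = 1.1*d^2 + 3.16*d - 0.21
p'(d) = 2.2*d + 3.16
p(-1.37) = -2.47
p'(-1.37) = 0.15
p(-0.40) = -1.30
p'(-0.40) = 2.28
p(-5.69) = 17.42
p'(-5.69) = -9.36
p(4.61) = 37.73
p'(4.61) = 13.30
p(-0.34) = -1.16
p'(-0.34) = 2.41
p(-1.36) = -2.47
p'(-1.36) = 0.17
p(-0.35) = -1.18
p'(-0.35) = 2.39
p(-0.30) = -1.06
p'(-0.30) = 2.50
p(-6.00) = 20.43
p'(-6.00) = -10.04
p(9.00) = 117.33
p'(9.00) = 22.96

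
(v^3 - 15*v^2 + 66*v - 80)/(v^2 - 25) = (v^2 - 10*v + 16)/(v + 5)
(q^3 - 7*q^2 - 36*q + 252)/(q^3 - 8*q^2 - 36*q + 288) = (q - 7)/(q - 8)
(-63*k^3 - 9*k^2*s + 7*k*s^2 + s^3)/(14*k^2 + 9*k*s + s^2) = (-9*k^2 + s^2)/(2*k + s)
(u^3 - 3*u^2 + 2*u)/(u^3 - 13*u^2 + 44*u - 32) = u*(u - 2)/(u^2 - 12*u + 32)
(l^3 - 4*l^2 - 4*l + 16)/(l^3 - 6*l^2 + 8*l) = (l + 2)/l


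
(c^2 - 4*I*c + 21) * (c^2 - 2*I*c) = c^4 - 6*I*c^3 + 13*c^2 - 42*I*c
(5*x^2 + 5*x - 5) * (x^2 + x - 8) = 5*x^4 + 10*x^3 - 40*x^2 - 45*x + 40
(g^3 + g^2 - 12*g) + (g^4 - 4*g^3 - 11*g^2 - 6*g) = g^4 - 3*g^3 - 10*g^2 - 18*g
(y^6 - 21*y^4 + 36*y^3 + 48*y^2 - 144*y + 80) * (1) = y^6 - 21*y^4 + 36*y^3 + 48*y^2 - 144*y + 80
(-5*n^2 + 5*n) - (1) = -5*n^2 + 5*n - 1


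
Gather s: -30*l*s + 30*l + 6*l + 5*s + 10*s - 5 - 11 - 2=36*l + s*(15 - 30*l) - 18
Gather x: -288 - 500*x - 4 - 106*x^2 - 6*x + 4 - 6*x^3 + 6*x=-6*x^3 - 106*x^2 - 500*x - 288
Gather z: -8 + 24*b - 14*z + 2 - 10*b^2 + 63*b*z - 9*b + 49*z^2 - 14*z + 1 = -10*b^2 + 15*b + 49*z^2 + z*(63*b - 28) - 5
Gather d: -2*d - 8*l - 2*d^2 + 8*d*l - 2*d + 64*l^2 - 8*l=-2*d^2 + d*(8*l - 4) + 64*l^2 - 16*l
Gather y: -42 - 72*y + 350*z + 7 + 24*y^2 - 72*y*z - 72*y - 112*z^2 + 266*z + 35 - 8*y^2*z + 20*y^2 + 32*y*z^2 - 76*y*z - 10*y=y^2*(44 - 8*z) + y*(32*z^2 - 148*z - 154) - 112*z^2 + 616*z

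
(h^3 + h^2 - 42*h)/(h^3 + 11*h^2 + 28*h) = (h - 6)/(h + 4)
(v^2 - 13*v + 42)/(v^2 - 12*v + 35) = (v - 6)/(v - 5)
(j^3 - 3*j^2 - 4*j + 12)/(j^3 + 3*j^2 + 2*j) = (j^2 - 5*j + 6)/(j*(j + 1))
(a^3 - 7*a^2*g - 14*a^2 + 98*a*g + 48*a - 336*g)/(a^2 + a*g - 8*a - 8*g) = (a^2 - 7*a*g - 6*a + 42*g)/(a + g)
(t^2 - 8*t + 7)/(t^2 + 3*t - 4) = (t - 7)/(t + 4)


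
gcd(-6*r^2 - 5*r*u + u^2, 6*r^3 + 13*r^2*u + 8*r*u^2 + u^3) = r + u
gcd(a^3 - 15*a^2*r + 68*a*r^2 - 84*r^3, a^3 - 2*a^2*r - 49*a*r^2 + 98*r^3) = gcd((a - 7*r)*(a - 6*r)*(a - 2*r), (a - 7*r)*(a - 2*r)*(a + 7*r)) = a^2 - 9*a*r + 14*r^2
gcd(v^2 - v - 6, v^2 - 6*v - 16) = v + 2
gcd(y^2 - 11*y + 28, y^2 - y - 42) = y - 7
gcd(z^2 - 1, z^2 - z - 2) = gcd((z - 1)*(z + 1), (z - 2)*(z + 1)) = z + 1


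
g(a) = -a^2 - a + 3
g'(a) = -2*a - 1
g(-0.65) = 3.23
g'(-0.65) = 0.30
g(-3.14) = -3.72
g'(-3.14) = 5.28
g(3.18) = -10.29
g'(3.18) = -7.36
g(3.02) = -9.14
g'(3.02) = -7.04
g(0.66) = 1.90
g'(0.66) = -2.32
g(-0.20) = 3.16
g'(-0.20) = -0.60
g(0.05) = 2.95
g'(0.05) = -1.10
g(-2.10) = 0.69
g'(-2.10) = 3.20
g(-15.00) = -207.00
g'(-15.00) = 29.00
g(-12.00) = -129.00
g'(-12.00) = 23.00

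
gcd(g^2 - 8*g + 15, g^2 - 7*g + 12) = g - 3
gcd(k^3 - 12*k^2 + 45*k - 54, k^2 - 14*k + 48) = k - 6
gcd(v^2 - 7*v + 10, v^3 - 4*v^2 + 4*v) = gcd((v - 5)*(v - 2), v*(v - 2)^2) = v - 2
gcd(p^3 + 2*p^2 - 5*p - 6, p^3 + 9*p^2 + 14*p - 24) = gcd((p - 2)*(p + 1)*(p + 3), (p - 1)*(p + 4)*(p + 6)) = 1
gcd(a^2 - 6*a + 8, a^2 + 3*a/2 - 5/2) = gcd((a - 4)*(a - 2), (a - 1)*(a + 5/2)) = 1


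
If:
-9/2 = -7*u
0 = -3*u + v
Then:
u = 9/14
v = 27/14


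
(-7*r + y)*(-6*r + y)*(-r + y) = -42*r^3 + 55*r^2*y - 14*r*y^2 + y^3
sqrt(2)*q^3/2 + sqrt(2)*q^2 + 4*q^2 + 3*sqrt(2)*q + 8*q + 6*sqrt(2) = (q + 2)*(q + 3*sqrt(2))*(sqrt(2)*q/2 + 1)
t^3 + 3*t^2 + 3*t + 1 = (t + 1)^3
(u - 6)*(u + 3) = u^2 - 3*u - 18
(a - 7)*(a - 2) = a^2 - 9*a + 14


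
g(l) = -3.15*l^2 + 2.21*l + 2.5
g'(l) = 2.21 - 6.3*l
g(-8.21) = -227.97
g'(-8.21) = 53.93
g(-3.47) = -43.10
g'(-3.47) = 24.07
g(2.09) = -6.64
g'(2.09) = -10.96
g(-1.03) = -3.12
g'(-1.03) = 8.70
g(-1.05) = -3.29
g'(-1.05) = 8.82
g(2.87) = -17.10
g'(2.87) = -15.87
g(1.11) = 1.07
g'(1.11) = -4.78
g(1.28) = 0.17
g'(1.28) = -5.85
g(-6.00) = -124.16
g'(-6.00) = 40.01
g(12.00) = -424.58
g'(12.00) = -73.39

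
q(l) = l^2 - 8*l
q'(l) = 2*l - 8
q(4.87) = -15.24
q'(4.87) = 1.74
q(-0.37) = 3.10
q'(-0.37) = -8.74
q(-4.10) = 49.61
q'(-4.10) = -16.20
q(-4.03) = 48.48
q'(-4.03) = -16.06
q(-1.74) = 16.95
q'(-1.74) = -11.48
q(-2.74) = 29.43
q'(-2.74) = -13.48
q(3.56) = -15.81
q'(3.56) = -0.88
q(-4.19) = 51.08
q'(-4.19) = -16.38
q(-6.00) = 84.00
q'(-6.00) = -20.00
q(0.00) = 0.00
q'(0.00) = -8.00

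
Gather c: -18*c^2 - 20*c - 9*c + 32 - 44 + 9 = -18*c^2 - 29*c - 3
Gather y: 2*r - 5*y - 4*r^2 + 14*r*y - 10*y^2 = -4*r^2 + 2*r - 10*y^2 + y*(14*r - 5)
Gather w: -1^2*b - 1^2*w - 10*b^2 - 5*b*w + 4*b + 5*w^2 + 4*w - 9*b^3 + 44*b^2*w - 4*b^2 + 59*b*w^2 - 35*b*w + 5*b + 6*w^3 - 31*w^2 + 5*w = -9*b^3 - 14*b^2 + 8*b + 6*w^3 + w^2*(59*b - 26) + w*(44*b^2 - 40*b + 8)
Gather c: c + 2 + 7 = c + 9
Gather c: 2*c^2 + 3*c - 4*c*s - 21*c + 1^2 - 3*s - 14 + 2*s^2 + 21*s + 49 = 2*c^2 + c*(-4*s - 18) + 2*s^2 + 18*s + 36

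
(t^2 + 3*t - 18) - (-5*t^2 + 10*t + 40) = 6*t^2 - 7*t - 58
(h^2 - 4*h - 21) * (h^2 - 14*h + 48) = h^4 - 18*h^3 + 83*h^2 + 102*h - 1008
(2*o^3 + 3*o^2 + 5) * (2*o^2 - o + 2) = 4*o^5 + 4*o^4 + o^3 + 16*o^2 - 5*o + 10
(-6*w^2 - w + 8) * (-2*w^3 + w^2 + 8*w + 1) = 12*w^5 - 4*w^4 - 65*w^3 - 6*w^2 + 63*w + 8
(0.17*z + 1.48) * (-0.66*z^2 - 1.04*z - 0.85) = -0.1122*z^3 - 1.1536*z^2 - 1.6837*z - 1.258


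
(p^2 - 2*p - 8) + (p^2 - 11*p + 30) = 2*p^2 - 13*p + 22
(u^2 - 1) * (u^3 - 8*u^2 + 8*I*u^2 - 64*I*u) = u^5 - 8*u^4 + 8*I*u^4 - u^3 - 64*I*u^3 + 8*u^2 - 8*I*u^2 + 64*I*u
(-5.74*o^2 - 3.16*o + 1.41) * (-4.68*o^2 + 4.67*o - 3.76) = 26.8632*o^4 - 12.017*o^3 + 0.226399999999998*o^2 + 18.4663*o - 5.3016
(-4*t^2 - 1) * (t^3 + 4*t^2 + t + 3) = -4*t^5 - 16*t^4 - 5*t^3 - 16*t^2 - t - 3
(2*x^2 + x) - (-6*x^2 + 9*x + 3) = 8*x^2 - 8*x - 3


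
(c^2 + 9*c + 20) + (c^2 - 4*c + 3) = 2*c^2 + 5*c + 23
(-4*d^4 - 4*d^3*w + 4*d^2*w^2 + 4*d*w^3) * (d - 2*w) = -4*d^5 + 4*d^4*w + 12*d^3*w^2 - 4*d^2*w^3 - 8*d*w^4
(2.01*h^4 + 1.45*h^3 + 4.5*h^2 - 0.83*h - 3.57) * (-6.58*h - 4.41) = -13.2258*h^5 - 18.4051*h^4 - 36.0045*h^3 - 14.3836*h^2 + 27.1509*h + 15.7437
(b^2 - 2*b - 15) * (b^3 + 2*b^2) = b^5 - 19*b^3 - 30*b^2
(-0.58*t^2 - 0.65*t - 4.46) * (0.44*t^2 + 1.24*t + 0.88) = -0.2552*t^4 - 1.0052*t^3 - 3.2788*t^2 - 6.1024*t - 3.9248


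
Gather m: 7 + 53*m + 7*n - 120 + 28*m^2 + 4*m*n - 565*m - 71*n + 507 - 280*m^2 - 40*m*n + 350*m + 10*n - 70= -252*m^2 + m*(-36*n - 162) - 54*n + 324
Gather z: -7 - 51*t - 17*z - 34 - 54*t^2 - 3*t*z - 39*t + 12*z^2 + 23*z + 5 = -54*t^2 - 90*t + 12*z^2 + z*(6 - 3*t) - 36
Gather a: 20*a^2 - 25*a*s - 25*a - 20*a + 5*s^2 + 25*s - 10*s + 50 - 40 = 20*a^2 + a*(-25*s - 45) + 5*s^2 + 15*s + 10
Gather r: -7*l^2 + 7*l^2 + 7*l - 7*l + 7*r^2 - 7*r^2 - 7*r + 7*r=0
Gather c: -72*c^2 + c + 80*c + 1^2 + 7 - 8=-72*c^2 + 81*c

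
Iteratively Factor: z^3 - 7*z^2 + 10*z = (z - 5)*(z^2 - 2*z) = z*(z - 5)*(z - 2)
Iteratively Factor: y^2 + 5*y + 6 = (y + 2)*(y + 3)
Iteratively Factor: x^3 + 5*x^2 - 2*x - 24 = (x + 4)*(x^2 + x - 6) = (x + 3)*(x + 4)*(x - 2)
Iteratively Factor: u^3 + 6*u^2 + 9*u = (u)*(u^2 + 6*u + 9) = u*(u + 3)*(u + 3)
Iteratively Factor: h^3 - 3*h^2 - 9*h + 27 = (h - 3)*(h^2 - 9) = (h - 3)*(h + 3)*(h - 3)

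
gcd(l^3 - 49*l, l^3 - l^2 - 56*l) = l^2 + 7*l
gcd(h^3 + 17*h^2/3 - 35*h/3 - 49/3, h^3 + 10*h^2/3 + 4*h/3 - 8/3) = 1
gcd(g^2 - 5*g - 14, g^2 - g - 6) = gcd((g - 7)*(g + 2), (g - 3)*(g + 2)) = g + 2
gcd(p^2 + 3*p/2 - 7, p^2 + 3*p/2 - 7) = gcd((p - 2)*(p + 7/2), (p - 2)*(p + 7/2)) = p^2 + 3*p/2 - 7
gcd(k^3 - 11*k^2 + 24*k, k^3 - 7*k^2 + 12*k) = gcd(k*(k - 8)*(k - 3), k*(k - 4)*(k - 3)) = k^2 - 3*k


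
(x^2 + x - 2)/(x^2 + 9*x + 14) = (x - 1)/(x + 7)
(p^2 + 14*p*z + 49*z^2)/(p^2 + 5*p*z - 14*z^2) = (-p - 7*z)/(-p + 2*z)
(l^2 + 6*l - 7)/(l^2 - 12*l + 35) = (l^2 + 6*l - 7)/(l^2 - 12*l + 35)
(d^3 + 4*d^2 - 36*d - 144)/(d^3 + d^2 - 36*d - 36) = (d + 4)/(d + 1)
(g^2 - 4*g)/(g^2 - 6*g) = (g - 4)/(g - 6)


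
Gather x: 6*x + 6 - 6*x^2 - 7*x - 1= -6*x^2 - x + 5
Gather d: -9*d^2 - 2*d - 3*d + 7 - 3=-9*d^2 - 5*d + 4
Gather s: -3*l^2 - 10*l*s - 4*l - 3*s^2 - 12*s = -3*l^2 - 4*l - 3*s^2 + s*(-10*l - 12)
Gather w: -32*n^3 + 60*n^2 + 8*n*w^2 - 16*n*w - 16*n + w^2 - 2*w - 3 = -32*n^3 + 60*n^2 - 16*n + w^2*(8*n + 1) + w*(-16*n - 2) - 3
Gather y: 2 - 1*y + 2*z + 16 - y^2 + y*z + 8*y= -y^2 + y*(z + 7) + 2*z + 18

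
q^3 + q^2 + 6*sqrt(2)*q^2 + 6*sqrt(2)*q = q*(q + 1)*(q + 6*sqrt(2))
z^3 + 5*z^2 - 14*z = z*(z - 2)*(z + 7)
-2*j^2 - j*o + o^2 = (-2*j + o)*(j + o)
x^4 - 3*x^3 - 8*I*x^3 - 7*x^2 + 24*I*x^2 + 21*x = x*(x - 3)*(x - 7*I)*(x - I)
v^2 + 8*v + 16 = (v + 4)^2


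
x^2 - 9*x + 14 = (x - 7)*(x - 2)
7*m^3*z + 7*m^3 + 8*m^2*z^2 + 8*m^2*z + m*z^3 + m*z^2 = (m + z)*(7*m + z)*(m*z + m)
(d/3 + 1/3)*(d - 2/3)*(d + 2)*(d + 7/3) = d^4/3 + 14*d^3/9 + 49*d^2/27 - 4*d/9 - 28/27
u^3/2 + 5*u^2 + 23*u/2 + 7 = (u/2 + 1)*(u + 1)*(u + 7)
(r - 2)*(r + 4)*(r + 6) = r^3 + 8*r^2 + 4*r - 48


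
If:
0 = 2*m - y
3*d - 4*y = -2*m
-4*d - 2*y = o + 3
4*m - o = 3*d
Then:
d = -3/5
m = -3/10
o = 3/5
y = -3/5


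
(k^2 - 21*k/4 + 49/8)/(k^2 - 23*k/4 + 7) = (k - 7/2)/(k - 4)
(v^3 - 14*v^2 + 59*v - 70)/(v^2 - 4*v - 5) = (v^2 - 9*v + 14)/(v + 1)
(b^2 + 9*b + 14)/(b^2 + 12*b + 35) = (b + 2)/(b + 5)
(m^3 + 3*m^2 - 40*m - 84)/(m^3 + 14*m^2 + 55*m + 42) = (m^2 - 4*m - 12)/(m^2 + 7*m + 6)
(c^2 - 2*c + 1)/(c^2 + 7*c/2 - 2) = 2*(c^2 - 2*c + 1)/(2*c^2 + 7*c - 4)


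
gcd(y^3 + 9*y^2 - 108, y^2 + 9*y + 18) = y + 6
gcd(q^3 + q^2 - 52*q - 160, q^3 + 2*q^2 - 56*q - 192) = q^2 - 4*q - 32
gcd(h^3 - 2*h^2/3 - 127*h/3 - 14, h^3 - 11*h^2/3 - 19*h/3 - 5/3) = h + 1/3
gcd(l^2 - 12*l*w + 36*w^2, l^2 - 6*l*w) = -l + 6*w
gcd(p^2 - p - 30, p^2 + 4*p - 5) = p + 5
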